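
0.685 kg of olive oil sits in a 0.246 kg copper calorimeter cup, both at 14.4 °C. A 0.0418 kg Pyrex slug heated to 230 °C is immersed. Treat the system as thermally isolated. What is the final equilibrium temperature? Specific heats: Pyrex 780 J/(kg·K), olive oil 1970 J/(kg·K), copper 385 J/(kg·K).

Energy conservation, ΣQ = 0:
0.0418×780×(T − 230) + 0.685×1970×(T − 14.4) + 0.246×385×(T − 14.4) = 0
32.6(T − 230) + 1349.5(T − 14.4) + 94.71(T − 14.4) = 0
1476.8 T = 28295
T = 28295/1476.8 ≈ 19.16 °C

T_f ≈ 19.2 °C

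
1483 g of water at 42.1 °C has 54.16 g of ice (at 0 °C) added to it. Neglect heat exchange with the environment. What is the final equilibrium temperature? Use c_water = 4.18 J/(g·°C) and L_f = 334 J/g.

T_f ≈ 37.8 °C

Heat gained plus heat lost sum to zero:
melt ice: 54.16×334 = 18089
  warm the meltwater: 226.39 T
  water cools: 1483×4.18×(T − 42.1) = 6198.9(T − 42.1)
6425.3 T = 260975 − 18089 = 242886
T ≈ 37.80 °C — above 0 °C, consistent with complete melting.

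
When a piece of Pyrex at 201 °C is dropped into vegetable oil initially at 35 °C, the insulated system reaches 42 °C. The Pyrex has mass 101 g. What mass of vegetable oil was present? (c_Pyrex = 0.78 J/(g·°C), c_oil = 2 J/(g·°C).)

m ≈ 895 g

Heat lost by the Pyrex = heat gained by the oil:
101×0.78×(201 − 42) = m×2×(42 − 35)
14 m = 12526  ⇒  m ≈ 894.7 g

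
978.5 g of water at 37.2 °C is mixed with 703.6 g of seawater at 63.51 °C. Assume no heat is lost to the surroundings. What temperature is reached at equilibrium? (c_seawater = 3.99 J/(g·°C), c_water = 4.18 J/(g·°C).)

T_f ≈ 47.9 °C

Heat gained plus heat lost sum to zero:
703.6×3.99×(T − 63.51) + 978.5×4.18×(T − 37.2) = 0
(2807.4 + 4090.1) T = 2807.4×63.51 + 4090.1×37.2
T ≈ 47.91 °C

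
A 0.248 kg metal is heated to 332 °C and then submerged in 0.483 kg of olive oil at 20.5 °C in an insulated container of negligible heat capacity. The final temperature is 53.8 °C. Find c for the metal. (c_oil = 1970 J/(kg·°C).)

c ≈ 459 J/(kg·°C)

m_s c (T_s − T_f) = m_oil c_oil (T_f − T_0):
0.248×c×(332 − 53.8) = 0.483×1970×(53.8 − 20.5)
68.99 c = 31685  ⇒  c ≈ 459.2 J/(kg·°C)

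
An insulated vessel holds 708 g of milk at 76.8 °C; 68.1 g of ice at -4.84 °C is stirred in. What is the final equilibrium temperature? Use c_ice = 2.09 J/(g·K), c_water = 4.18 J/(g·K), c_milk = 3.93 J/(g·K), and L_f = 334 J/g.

T_f ≈ 62.0 °C

Conservation of energy gives ΣQ = 0:
warm ice to 0 °C: 68.1·2.09·(0 − (-4.84)) = 688.87; melt ice: 68.1·334 = 22745; meltwater 0→T: 68.1·4.18·T = 284.66 T; milk: 2782.4(T − 76.8)
3067.1 T = 213691 − 23434 = 190257
T ≈ 62.03 °C (positive, so assuming full melt was valid).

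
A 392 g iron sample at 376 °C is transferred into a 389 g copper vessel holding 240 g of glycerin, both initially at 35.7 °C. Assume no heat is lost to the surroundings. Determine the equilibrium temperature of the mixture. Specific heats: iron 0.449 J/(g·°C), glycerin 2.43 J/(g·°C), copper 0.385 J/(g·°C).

Setting the total heat transfer to zero:
392·0.449·(T − 376) + 240·2.43·(T − 35.7) + 389·0.385·(T − 35.7) = 0
176.01(T − 376) + 583.2(T − 35.7) + 149.77(T − 35.7) = 0
(176.01 + 583.2 + 149.77) T = 176.01·376 + 583.2·35.7 + 149.77·35.7
T = 92346/908.97 ≈ 101.59 °C

T_f ≈ 101.6 °C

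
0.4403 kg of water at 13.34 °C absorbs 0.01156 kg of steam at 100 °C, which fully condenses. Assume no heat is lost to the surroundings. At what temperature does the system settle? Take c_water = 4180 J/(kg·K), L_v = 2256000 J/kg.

T_f ≈ 29.4 °C

Conservation of energy gives ΣQ = 0:
steam→water at 100 °C releases m L_v = 0.01156×2256000 = 26079
  condensed water 100 °C→T: 48.32(T − 100)
  original water: 1840.5(T − 13.34)
1888.8 T = 26079 + 4832.1 + 24552 = 55463
T ≈ 29.36 °C (< 100 °C, so full condensation is consistent).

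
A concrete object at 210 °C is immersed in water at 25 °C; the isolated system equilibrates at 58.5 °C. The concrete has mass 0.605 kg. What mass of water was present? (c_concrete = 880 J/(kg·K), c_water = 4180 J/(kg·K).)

m ≈ 0.576 kg

Net heat exchanged in the isolated system is zero:
0.605×880×(58.5 − 210) + m×4180×(58.5 − 25) = 0
140030 m = 80659
m = 80659/140030 ≈ 0.576 kg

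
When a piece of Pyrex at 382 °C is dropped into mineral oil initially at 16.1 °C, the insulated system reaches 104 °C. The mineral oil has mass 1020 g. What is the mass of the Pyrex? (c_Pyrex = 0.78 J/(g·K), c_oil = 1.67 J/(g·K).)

m ≈ 691 g

Taking heat into each body as positive, Σ m c ΔT = 0:
m×0.78×(104 − 382) + 1020×1.67×(104 − 16.1) = 0
-216.84 m = -149729
m = -149729/-216.84 ≈ 690.5 g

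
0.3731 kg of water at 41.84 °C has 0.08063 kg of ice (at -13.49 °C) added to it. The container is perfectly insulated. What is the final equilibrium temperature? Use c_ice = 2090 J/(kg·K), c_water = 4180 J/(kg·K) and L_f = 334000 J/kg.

T_f ≈ 19.0 °C

Let T be the final temperature. ΣQ_i = 0:
ice -13.49→0 °C: 0.08063·2090·13.49 = 2273.3
  fusion: m_ice L_f = 0.08063·334000 = 26930
  meltwater 0→T: 0.08063·4180·T = 337.03 T
  water cools: 0.3731·4180·(T − 41.84) = 1559.6(T − 41.84)
1896.6 T = 65252 − 29204 = 36048
T ≈ 19.01 °C (positive, so assuming full melt was valid).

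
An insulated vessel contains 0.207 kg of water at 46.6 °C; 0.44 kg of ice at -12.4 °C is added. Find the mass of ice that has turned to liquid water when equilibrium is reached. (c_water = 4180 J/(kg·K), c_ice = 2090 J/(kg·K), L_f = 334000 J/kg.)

Cooling the water to 0 °C releases 0.207·4180·46.6 = 40321 J.
Warming the ice to 0 °C takes 0.44·2090·12.4 = 11403 J, leaving 28918 J for melting.
Melting all 0.44 kg of ice would need 0.44·334000 = 146960 J.
Since 28918 < 146960 J, not all the ice melts; equilibrium is at 0 °C.
Mass melted = 28918/334000 ≈ 0.08658 kg.

m_melted ≈ 0.0866 kg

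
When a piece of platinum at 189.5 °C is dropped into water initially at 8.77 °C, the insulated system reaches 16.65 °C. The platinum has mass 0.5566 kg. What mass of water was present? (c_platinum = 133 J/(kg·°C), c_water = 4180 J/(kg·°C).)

Let T be the final temperature. ΣQ_i = 0:
0.5566·133·(16.65 − 189.5) + m·4180·(16.65 − 8.77) = 0
32938 m = 12796
m = 12796/32938 ≈ 0.3885 kg

m ≈ 0.388 kg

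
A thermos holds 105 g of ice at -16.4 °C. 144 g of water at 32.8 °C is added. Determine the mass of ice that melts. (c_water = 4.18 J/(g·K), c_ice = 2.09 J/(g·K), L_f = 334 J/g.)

m_melted ≈ 48.3 g

Cooling the water to 0 °C releases 144·4.18·32.8 = 19743 J.
Warming the ice to 0 °C takes 105·2.09·16.4 = 3599 J, leaving 16144 J for melting.
Fully melting the ice requires m_ice L_f = 105·334 = 35070 J.
That's not enough to melt it all — equilibrium is at 0 °C with ice remaining.
m_melted·334 = 16144  ⇒  m_melted ≈ 48.34 g.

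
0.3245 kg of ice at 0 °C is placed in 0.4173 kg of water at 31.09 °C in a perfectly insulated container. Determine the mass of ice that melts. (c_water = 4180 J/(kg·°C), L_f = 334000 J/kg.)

Heat available from the water dropping to 0 °C: 0.4173·4180·31.09 = 54231 J.
Fully melting the ice requires m_ice L_f = 0.3245·334000 = 108383 J.
That's not enough to melt it all — equilibrium is at 0 °C with ice remaining.
Mass melted = 54231/334000 ≈ 0.1624 kg.

m_melted ≈ 0.162 kg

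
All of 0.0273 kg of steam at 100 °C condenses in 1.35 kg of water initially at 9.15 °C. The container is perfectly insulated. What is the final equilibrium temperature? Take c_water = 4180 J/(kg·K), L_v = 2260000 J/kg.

T_f ≈ 21.7 °C

Taking heat into each body as positive, Σ m c ΔT = 0:
latent heat released on condensation: 0.0273×2260000 = 61698
  condensate cools 100→T: 0.0273×4180×(T − 100) = 114.11(T − 100)
  water warms: 1.35×4180×(T − 9.15) = 5643(T − 9.15)
5757.1 T = 61698 + 11411 + 51633 = 124743
T ≈ 21.67 °C — below 100 °C, confirming all the steam condensed.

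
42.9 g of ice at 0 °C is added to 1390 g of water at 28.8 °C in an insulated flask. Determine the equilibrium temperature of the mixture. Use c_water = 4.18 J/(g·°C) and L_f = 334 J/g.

T_f ≈ 25.5 °C

Energy conservation, ΣQ = 0:
melt ice: 42.9·334 = 14329
  meltwater 0→T: 42.9·4.18·T = 179.32 T
  water: 5810.2(T − 28.8)
5989.5 T = 167334 − 14329 = 153005
T ≈ 25.55 °C. Since T > 0 °C, the all-ice-melts assumption holds.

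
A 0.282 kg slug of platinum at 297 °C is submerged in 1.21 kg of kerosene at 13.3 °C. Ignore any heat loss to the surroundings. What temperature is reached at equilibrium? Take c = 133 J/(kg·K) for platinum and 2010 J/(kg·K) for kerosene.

Energy conservation, ΣQ = 0:
0.282×133×(T − 297) + 1.21×2010×(T − 13.3) = 0
37.51(T − 297) + 2432.1(T − 13.3) = 0
(37.51 + 2432.1) T = 37.51×297 + 2432.1×13.3
T ≈ 17.61 °C

T_f ≈ 17.6 °C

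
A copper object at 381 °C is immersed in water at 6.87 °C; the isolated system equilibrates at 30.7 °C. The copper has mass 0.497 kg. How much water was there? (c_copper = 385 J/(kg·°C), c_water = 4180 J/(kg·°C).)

m ≈ 0.673 kg

|Q_copper| = |Q_water|:
0.497×385×(381 − 30.7) = m×4180×(30.7 − 6.87)
99609 m = 67028  ⇒  m ≈ 0.6729 kg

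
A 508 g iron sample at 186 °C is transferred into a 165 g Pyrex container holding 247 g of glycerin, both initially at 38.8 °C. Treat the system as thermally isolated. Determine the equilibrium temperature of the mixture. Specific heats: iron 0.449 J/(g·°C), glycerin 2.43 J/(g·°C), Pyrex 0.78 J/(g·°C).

Let T be the final temperature. ΣQ_i = 0:
508*0.449*(T − 186) + 247*2.43*(T − 38.8) + 165*0.78*(T − 38.8) = 0
228.09(T − 186) + 600.21(T − 38.8) + 128.7(T − 38.8) = 0
957 T = 70707
T = 70707 / 957 = 73.9 °C

T_f ≈ 73.9 °C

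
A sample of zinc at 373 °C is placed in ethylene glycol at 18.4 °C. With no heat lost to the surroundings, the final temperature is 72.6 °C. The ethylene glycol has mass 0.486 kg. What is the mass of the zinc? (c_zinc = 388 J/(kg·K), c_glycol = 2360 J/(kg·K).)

m ≈ 0.533 kg

Setting the total heat transfer to zero:
m×388×(72.6 − 373) + 0.486×2360×(72.6 − 18.4) = 0
-116555 m = -62165
m = -62165/-116555 ≈ 0.5334 kg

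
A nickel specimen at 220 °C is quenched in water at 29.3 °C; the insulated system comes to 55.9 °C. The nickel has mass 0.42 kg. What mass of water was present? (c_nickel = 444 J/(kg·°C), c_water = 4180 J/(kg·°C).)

Setting the total heat transfer to zero:
0.42×444×(55.9 − 220) + m×4180×(55.9 − 29.3) = 0
111188 m = 30601
m = 30601/111188 ≈ 0.2752 kg

m ≈ 0.275 kg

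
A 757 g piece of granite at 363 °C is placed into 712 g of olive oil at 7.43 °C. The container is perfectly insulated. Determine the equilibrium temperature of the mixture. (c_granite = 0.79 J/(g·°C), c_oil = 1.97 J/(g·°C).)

Energy conservation, ΣQ = 0:
757·0.79·(T − 363) + 712·1.97·(T − 7.43) = 0
2000.7 T = 227507
T ≈ 113.72 °C

T_f ≈ 113.7 °C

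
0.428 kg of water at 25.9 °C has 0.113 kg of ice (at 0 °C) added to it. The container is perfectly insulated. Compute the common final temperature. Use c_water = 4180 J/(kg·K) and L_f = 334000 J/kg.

Energy conservation, ΣQ = 0:
latent heat to melt: 0.113×334000 = 37742; warm the meltwater: 472.34 T; water: 1789(T − 25.9)
2261.4 T = 46336 − 37742 = 8594.1
T ≈ 3.80 °C — above 0 °C, consistent with complete melting.

T_f ≈ 3.8 °C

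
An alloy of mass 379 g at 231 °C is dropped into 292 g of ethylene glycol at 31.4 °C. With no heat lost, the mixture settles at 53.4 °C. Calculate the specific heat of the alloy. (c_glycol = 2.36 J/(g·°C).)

Net heat exchanged in the isolated system is zero:
379·c·(53.4 − 231) + 292·2.36·(53.4 − 31.4) = 0
-67310 c = -15161
c = -15161/-67310 ≈ 0.2252 J/(g·°C)

c ≈ 0.225 J/(g·°C)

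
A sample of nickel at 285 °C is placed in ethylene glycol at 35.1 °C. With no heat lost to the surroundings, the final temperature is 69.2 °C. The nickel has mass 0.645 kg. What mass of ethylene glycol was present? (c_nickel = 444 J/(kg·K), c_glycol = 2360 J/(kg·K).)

Heat lost by the nickel = heat gained by the glycol:
0.645×444×(285 − 69.2) = m×2360×(69.2 − 35.1)
80476 m = 61801  ⇒  m ≈ 0.7679 kg

m ≈ 0.768 kg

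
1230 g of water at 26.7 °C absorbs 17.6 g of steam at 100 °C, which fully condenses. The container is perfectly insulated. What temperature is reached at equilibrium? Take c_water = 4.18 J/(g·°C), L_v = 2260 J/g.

T_f ≈ 35.4 °C

Taking heat into each body as positive, Σ m c ΔT = 0:
steam→water at 100 °C releases m L_v = 17.6×2260 = 39776; condensate cools 100→T: 17.6×4.18×(T − 100) = 73.57(T − 100); original water: 5141.4(T − 26.7)
5215 T = 39776 + 7356.8 + 137275 = 184408
T ≈ 35.36 °C — below 100 °C, confirming all the steam condensed.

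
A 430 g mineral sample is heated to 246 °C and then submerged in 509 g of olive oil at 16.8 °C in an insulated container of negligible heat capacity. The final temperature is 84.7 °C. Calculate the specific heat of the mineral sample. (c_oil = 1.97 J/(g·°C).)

c ≈ 0.982 J/(g·°C)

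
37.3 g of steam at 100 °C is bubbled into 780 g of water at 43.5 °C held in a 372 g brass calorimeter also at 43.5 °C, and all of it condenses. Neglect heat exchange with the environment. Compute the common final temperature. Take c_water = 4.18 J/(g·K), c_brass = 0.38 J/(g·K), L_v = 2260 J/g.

Sum of m c ΔT and latent-heat terms is zero:
latent heat released on condensation: 37.3×2260 = 84298; condensate cools 100→T: 37.3×4.18×(T − 100) = 155.91(T − 100); water warms: 780×4.18×(T − 43.5) = 3260.4(T − 43.5); brass cup: 372×0.38×(T − 43.5) = 141.36(T − 43.5)
3557.7 T = 84298 + 15591 + 147977 = 247866
T ≈ 69.67 °C (< 100 °C, so full condensation is consistent).

T_f ≈ 69.7 °C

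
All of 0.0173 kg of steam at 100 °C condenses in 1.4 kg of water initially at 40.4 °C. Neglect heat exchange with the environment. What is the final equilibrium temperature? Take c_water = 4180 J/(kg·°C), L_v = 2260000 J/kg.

Setting the total heat transfer to zero:
steam→water at 100 °C releases m L_v = 0.0173·2260000 = 39098; condensed water 100 °C→T: 72.31(T − 100); original water: 5852(T − 40.4)
5924.3 T = 39098 + 7231.4 + 236421 = 282750
T ≈ 47.73 °C — below 100 °C, confirming all the steam condensed.

T_f ≈ 47.7 °C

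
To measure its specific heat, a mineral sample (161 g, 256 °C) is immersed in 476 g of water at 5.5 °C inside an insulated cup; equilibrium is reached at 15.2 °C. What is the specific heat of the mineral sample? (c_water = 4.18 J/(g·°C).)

Heat lost by the mineral sample = heat gained by the water:
161×c×(256 − 15.2) = 476×4.18×(15.2 − 5.5)
38769 c = 19300  ⇒  c ≈ 0.4978 J/(g·°C)

c ≈ 0.498 J/(g·°C)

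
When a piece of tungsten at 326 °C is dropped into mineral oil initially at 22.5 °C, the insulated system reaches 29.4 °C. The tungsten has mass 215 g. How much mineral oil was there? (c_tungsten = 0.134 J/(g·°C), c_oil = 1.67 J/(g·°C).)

m ≈ 742 g

|Q_tungsten| = |Q_oil|:
215·0.134·(326 − 29.4) = m·1.67·(29.4 − 22.5)
11.52 m = 8545  ⇒  m ≈ 741.6 g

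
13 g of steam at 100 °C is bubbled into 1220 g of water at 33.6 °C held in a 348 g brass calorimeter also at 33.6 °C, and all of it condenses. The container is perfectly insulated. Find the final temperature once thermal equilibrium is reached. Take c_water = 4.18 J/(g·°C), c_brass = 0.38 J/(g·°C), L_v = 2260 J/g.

Energy conservation, ΣQ = 0:
latent heat released on condensation: 13×2260 = 29380
  condensed water 100 °C→T: 54.34(T − 100)
  original water: 5099.6(T − 33.6)
  cup: 132.24(T − 33.6)
5286.2 T = 29380 + 5434 + 175790 = 210604
T ≈ 39.84 °C, under the boiling point, so the assumption holds.

T_f ≈ 39.8 °C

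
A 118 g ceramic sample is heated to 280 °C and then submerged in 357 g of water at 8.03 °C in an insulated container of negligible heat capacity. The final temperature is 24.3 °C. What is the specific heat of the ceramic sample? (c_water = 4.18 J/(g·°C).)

Heat lost by the ceramic sample = heat gained by the water:
118·c·(280 − 24.3) = 357·4.18·(24.3 − 8.03)
30173 c = 24279  ⇒  c ≈ 0.8047 J/(g·°C)

c ≈ 0.805 J/(g·°C)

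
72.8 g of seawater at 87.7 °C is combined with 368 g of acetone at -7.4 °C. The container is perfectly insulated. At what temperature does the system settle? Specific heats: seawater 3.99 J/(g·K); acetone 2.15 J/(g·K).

T_f ≈ 18.1 °C

Set heat shed by the hot body equal to heat absorbed by the cold body:
72.8*3.99*(87.7 − T) = 368*2.15*(T − (-7.4))
290.47(87.7 − T) = 791.2(T − (-7.4))
1081.7 T = 19620  ⇒  T ≈ 18.14 °C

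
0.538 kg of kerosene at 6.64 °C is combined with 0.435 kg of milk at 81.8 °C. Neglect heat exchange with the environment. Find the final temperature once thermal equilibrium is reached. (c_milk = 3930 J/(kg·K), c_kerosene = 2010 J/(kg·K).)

T_f ≈ 52.7 °C

|Q_milk| = |Q_kerosene|:
0.435×3930×(81.8 − T) = 0.538×2010×(T − 6.64)
1709.5(81.8 − T) = 1081.4(T − 6.64)
2790.9 T = 147022  ⇒  T ≈ 52.68 °C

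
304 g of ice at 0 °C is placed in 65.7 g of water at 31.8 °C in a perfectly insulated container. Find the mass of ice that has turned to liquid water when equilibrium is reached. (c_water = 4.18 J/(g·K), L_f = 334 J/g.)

m_melted ≈ 26.1 g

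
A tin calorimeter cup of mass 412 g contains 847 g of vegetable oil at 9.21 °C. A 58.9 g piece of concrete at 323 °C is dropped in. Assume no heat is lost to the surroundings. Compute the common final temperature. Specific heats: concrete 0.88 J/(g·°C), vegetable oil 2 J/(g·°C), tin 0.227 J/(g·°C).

T_f ≈ 18.1 °C

Let T be the final temperature. ΣQ_i = 0:
58.9*0.88*(T − 323) + 847*2*(T − 9.21) + 412*0.227*(T − 9.21) = 0
(51.83 + 1694 + 93.52) T = 51.83*323 + 1694*9.21 + 93.52*9.21
T ≈ 18.05 °C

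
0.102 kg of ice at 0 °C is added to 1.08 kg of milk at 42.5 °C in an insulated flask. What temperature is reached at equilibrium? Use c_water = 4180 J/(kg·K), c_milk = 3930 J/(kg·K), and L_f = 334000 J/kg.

T_f ≈ 31.3 °C

Setting the total heat transfer to zero:
melt ice: 0.102×334000 = 34068; meltwater 0→T: 0.102×4180×T = 426.36 T; milk: 4244.4(T − 42.5)
4670.8 T = 180387 − 34068 = 146319
T ≈ 31.33 °C — above 0 °C, consistent with complete melting.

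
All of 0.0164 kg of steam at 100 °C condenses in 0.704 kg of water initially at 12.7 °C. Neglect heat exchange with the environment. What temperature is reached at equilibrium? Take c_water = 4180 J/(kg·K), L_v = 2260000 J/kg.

T_f ≈ 27.0 °C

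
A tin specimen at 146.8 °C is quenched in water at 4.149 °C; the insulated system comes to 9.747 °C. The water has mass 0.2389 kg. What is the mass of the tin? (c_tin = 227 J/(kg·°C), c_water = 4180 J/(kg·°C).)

|Q_tin| = |Q_water|:
m×227×(146.8 − 9.747) = 0.2389×4180×(9.747 − 4.149)
31111 m = 5590.2  ⇒  m ≈ 0.1797 kg

m ≈ 0.18 kg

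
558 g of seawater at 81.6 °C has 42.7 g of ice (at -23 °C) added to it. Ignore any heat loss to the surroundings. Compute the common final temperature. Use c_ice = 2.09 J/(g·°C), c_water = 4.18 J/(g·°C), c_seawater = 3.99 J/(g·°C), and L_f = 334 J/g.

T_f ≈ 68.8 °C

Conservation of energy gives ΣQ = 0:
warm ice to 0 °C: 42.7×2.09×(0 − (-23)) = 2052.6; fusion: m_ice L_f = 42.7×334 = 14262; meltwater 0→T: 42.7×4.18×T = 178.49 T; seawater cools: 558×3.99×(T − 81.6) = 2226.4(T − 81.6)
2404.9 T = 181676 − 16314 = 165361
T ≈ 68.76 °C (positive, so assuming full melt was valid).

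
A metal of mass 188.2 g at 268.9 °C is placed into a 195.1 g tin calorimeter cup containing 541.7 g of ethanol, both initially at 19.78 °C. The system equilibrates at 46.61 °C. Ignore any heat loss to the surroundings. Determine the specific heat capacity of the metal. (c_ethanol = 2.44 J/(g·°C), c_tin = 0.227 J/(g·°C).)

c ≈ 0.876 J/(g·°C)

Setting the total heat transfer to zero:
188.2×c×(46.61 − 268.9) + 541.7×2.44×(46.61 − 19.78) + 195.1×0.227×(46.61 − 19.78) = 0
-41835 c = -36651
c = -36651/-41835 ≈ 0.8761 J/(g·°C)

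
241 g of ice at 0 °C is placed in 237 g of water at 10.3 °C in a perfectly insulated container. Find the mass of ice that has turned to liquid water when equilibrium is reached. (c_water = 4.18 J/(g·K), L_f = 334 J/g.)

Heat available from the water dropping to 0 °C: 237×4.18×10.3 = 10204 J.
Melting all 241 g of ice would need 241×334 = 80494 J.
That's not enough to melt it all — equilibrium is at 0 °C with ice remaining.
m_melt = 10204 / L_f = 30.55 g.

m_melted ≈ 30.6 g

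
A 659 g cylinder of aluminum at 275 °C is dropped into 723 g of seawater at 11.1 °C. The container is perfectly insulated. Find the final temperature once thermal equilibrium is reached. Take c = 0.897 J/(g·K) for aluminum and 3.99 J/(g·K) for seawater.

T_f ≈ 56.0 °C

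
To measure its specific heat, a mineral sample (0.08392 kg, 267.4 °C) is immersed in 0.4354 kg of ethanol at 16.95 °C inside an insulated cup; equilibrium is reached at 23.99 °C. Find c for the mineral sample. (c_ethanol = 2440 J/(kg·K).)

Heat lost by the mineral sample = heat gained by the ethanol:
0.08392×c×(267.4 − 23.99) = 0.4354×2440×(23.99 − 16.95)
20.43 c = 7479.1  ⇒  c ≈ 366.1 J/(kg·K)

c ≈ 366 J/(kg·K)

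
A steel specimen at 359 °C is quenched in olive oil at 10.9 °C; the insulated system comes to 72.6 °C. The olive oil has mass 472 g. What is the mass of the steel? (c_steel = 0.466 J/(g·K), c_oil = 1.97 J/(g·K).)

m ≈ 430 g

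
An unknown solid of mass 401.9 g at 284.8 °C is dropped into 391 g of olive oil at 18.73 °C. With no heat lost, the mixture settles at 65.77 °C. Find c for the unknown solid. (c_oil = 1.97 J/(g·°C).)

Heat lost by the unknown solid = heat gained by the oil:
401.9×c×(284.8 − 65.77) = 391×1.97×(65.77 − 18.73)
88028 c = 36234  ⇒  c ≈ 0.4116 J/(g·°C)

c ≈ 0.412 J/(g·°C)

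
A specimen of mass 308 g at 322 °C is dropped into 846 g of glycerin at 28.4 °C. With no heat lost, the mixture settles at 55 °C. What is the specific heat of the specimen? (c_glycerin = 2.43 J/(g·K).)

c ≈ 0.665 J/(g·K)

Let T be the final temperature. ΣQ_i = 0:
308×c×(55 − 322) + 846×2.43×(55 − 28.4) = 0
-82236 c = -54684
c = -54684/-82236 ≈ 0.665 J/(g·K)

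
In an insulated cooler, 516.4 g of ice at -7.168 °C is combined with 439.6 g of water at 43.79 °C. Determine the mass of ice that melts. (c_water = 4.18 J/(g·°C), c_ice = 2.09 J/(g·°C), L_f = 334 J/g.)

m_melted ≈ 218 g

Cooling the water to 0 °C releases 439.6×4.18×43.79 = 80465 J.
Warming the ice to 0 °C takes 516.4×2.09×7.168 = 7736.3 J, leaving 72729 J for melting.
Melting all 516.4 g of ice would need 516.4×334 = 172478 J.
72729 J < 172478 J, so only part of the ice melts and the system sits at 0 °C.
Mass melted = 72729/334 ≈ 217.8 g.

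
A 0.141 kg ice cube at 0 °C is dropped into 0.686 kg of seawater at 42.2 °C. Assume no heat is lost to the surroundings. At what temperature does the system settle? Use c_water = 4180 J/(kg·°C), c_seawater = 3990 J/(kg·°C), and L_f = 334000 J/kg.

Energy conservation, ΣQ = 0:
melt ice: 0.141·334000 = 47094; meltwater 0→T: 0.141·4180·T = 589.38 T; seawater: 2737.1(T − 42.2)
3326.5 T = 115507 − 47094 = 68413
T ≈ 20.57 °C. Since T > 0 °C, the all-ice-melts assumption holds.

T_f ≈ 20.6 °C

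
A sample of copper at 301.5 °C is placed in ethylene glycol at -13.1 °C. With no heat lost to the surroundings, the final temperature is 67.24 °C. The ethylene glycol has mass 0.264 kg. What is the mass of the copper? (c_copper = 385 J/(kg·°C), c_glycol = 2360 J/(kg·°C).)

m ≈ 0.555 kg

Heat gained plus heat lost sum to zero:
m×385×(67.24 − 301.5) + 0.264×2360×(67.24 − (-13.1)) = 0
-90190 m = -50055
m = -50055/-90190 ≈ 0.555 kg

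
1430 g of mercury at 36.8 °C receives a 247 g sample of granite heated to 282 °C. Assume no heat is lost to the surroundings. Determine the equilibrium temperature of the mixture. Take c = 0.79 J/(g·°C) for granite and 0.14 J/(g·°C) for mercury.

T_f ≈ 157.8 °C

With ΣQ=0 the equilibrium temperature is the m·c-weighted mean:
T_f = (195.13*282 + 200.2*36.8) / (195.13 + 200.2)
    = 62394 / 395.33 ≈ 157.83 °C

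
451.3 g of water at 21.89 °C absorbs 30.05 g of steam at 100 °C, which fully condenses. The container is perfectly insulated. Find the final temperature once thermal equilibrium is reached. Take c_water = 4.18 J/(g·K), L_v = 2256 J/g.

T_f ≈ 60.5 °C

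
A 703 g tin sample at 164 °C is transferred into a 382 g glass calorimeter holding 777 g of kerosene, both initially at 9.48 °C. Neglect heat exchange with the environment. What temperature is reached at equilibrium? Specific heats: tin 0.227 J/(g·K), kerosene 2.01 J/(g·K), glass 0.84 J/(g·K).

Taking heat into each body as positive, Σ m c ΔT = 0:
703×0.227×(T − 164) + 777×2.01×(T − 9.48) + 382×0.84×(T − 9.48) = 0
159.58(T − 164) + 1561.8(T − 9.48) + 320.88(T − 9.48) = 0
(159.58 + 1561.8 + 320.88) T = 159.58×164 + 1561.8×9.48 + 320.88×9.48
T = 44019 / 2042.2 = 21.6 °C

T_f ≈ 21.6 °C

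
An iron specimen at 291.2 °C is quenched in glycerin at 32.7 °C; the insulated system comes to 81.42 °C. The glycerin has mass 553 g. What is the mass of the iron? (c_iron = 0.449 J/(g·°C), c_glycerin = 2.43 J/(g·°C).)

m ≈ 695 g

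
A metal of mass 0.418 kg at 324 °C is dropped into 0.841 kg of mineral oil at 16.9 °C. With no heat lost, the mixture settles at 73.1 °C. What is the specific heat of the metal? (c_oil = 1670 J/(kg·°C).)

c ≈ 753 J/(kg·°C)

Heat lost by the metal = heat gained by the oil:
0.418×c×(324 − 73.1) = 0.841×1670×(73.1 − 16.9)
104.88 c = 78931  ⇒  c ≈ 752.6 J/(kg·°C)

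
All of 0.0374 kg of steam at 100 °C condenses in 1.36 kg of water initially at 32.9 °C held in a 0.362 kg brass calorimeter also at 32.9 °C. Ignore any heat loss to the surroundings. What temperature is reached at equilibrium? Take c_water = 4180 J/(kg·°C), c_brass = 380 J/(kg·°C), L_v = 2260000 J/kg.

Let T be the final temperature. ΣQ_i = 0:
condense steam: −0.0374×2260000 = −84524; condensed water 100 °C→T: 156.33(T − 100); original water: 5684.8(T − 32.9); brass cup: 0.362×380×(T − 32.9) = 137.56(T − 32.9)
5978.7 T = 84524 + 15633 + 191556 = 291713
T ≈ 48.79 °C (< 100 °C, so full condensation is consistent).

T_f ≈ 48.8 °C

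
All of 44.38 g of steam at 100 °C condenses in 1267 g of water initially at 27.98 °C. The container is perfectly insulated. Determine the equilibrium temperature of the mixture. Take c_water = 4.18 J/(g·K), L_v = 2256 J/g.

Net heat exchanged in the isolated system is zero:
latent heat released on condensation: 44.38×2256 = 100121
  condensed water 100 °C→T: 185.51(T − 100)
  water warms: 1267×4.18×(T − 27.98) = 5296.1(T − 27.98)
5481.6 T = 100121 + 18551 + 148184 = 266856
T ≈ 48.68 °C — below 100 °C, confirming all the steam condensed.

T_f ≈ 48.7 °C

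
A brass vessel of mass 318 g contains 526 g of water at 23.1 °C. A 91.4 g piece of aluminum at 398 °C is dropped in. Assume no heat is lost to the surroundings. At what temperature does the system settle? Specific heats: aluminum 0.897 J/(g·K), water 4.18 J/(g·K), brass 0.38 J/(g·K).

T_f ≈ 35.9 °C

With ΣQ=0 the equilibrium temperature is the m·c-weighted mean:
T_f = (81.99*398 + 2198.7*23.1 + 120.84*23.1) / (81.99 + 2198.7 + 120.84)
    = 86211 / 2401.5 ≈ 35.90 °C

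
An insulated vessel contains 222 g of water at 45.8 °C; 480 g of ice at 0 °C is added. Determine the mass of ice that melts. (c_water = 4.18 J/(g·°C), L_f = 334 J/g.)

m_melted ≈ 127 g

Cooling the water to 0 °C releases 222×4.18×45.8 = 42501 J.
To melt every bit of ice: 480×334 = 160320 J.
Since 42501 < 160320 J, not all the ice melts; equilibrium is at 0 °C.
Mass melted = 42501/334 ≈ 127.2 g.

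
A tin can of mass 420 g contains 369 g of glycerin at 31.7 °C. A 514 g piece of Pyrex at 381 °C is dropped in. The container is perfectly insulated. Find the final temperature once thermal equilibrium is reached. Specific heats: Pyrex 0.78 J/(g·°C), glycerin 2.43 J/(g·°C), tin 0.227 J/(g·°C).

T_f ≈ 132.2 °C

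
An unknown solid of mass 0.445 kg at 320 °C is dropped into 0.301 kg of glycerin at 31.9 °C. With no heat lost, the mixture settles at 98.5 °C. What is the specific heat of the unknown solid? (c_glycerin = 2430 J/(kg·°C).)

c ≈ 494 J/(kg·°C)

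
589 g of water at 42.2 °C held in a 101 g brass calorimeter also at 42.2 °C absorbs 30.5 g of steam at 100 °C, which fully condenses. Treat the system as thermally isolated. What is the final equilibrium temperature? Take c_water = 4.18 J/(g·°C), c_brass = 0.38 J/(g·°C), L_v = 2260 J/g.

T_f ≈ 71.2 °C

Let T be the final temperature. ΣQ_i = 0:
latent heat released on condensation: 30.5×2260 = 68930; condensate cools 100→T: 30.5×4.18×(T − 100) = 127.49(T − 100); water warms: 589×4.18×(T − 42.2) = 2462(T − 42.2); brass cup: 101×0.38×(T − 42.2) = 38.38(T − 42.2)
2627.9 T = 68930 + 12749 + 105517 = 187196
T ≈ 71.23 °C (< 100 °C, so full condensation is consistent).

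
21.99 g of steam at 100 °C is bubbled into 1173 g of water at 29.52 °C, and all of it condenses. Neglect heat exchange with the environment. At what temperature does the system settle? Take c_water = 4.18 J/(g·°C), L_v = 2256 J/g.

Energy balance with sensible and latent terms:
condense steam: −21.99·2256 = −49609; condensate cools 100→T: 21.99·4.18·(T − 100) = 91.92(T − 100); original water: 4903.1(T − 29.52)
4995.1 T = 49609 + 9191.8 + 144741 = 203542
T ≈ 40.75 °C (< 100 °C, so full condensation is consistent).

T_f ≈ 40.7 °C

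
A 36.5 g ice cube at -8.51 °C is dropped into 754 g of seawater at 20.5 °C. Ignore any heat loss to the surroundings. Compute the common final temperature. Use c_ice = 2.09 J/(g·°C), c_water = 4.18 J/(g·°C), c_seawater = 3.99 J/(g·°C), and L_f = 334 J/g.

T_f ≈ 15.4 °C

Net heat exchanged in the isolated system is zero:
warm ice to 0 °C: 36.5×2.09×(0 − (-8.51)) = 649.19; melt ice: 36.5×334 = 12191; meltwater 0→T: 36.5×4.18×T = 152.57 T; seawater cools: 754×3.99×(T − 20.5) = 3008.5(T − 20.5)
3161 T = 61673 − 12840 = 48833
T ≈ 15.45 °C. Since T > 0 °C, the all-ice-melts assumption holds.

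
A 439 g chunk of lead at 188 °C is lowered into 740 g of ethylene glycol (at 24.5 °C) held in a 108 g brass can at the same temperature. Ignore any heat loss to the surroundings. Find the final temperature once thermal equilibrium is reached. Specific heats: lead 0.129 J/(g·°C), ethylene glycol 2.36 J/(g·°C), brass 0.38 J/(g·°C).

T_f ≈ 29.5 °C

Taking heat into each body as positive, Σ m c ΔT = 0:
439×0.129×(T − 188) + 740×2.36×(T − 24.5) + 108×0.38×(T − 24.5) = 0
56.63(T − 188) + 1746.4(T − 24.5) + 41.04(T − 24.5) = 0
(56.63 + 1746.4 + 41.04) T = 56.63×188 + 1746.4×24.5 + 41.04×24.5
T ≈ 29.52 °C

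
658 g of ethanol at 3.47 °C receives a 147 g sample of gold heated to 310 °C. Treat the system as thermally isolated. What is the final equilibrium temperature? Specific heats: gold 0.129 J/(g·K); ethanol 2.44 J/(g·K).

T_f ≈ 7.0 °C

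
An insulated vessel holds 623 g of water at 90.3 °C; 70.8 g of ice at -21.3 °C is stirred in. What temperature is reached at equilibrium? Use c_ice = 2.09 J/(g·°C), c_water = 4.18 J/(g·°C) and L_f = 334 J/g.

Setting the total heat transfer to zero:
ice -21.3→0 °C: 70.8×2.09×21.3 = 3151.8
  latent heat to melt: 70.8×334 = 23647
  warm the meltwater: 295.94 T
  water cools: 623×4.18×(T − 90.3) = 2604.1(T − 90.3)
2900.1 T = 235154 − 26799 = 208355
T ≈ 71.84 °C — above 0 °C, consistent with complete melting.

T_f ≈ 71.8 °C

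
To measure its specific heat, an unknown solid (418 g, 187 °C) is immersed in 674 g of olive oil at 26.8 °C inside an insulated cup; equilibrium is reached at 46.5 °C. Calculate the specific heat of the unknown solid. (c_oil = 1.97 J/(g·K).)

c ≈ 0.445 J/(g·K)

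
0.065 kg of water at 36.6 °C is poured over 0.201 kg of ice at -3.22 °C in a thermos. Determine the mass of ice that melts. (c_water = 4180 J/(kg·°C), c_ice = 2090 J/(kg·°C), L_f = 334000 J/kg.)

m_melted ≈ 0.0257 kg

Heat available from the water dropping to 0 °C: 0.065·4180·36.6 = 9944.2 J.
Of that, 0.201·2090·3.22 = 1352.7 J goes to bring the ice to 0 °C, leaving 8591.5 J.
To melt every bit of ice: 0.201·334000 = 67134 J.
8591.5 J < 67134 J, so only part of the ice melts and the system sits at 0 °C.
m_melted·334000 = 8591.5  ⇒  m_melted ≈ 0.02572 kg.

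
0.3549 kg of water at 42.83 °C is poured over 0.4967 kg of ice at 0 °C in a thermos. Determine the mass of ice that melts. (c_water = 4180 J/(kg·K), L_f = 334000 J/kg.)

m_melted ≈ 0.19 kg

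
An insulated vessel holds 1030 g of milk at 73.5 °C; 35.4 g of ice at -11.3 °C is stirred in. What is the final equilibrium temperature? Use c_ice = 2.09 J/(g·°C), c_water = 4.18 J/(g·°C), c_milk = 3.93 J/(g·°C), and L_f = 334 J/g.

T_f ≈ 67.9 °C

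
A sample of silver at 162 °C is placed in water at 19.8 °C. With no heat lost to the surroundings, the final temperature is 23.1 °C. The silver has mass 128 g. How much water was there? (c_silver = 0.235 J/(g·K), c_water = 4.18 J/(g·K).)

Taking heat into each body as positive, Σ m c ΔT = 0:
128·0.235·(23.1 − 162) + m·4.18·(23.1 − 19.8) = 0
13.79 m = 4178.1
m = 4178.1/13.79 ≈ 302.9 g

m ≈ 303 g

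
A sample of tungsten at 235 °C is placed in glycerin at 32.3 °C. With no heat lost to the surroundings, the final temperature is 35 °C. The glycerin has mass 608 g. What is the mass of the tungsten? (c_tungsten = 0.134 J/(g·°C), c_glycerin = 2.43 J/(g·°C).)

Heat gained plus heat lost sum to zero:
m·0.134·(35 − 235) + 608·2.43·(35 − 32.3) = 0
-26.8 m = -3989.1
m = -3989.1/-26.8 ≈ 148.8 g

m ≈ 149 g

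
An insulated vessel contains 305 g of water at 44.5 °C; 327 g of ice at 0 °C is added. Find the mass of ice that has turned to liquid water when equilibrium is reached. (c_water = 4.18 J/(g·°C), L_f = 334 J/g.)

m_melted ≈ 170 g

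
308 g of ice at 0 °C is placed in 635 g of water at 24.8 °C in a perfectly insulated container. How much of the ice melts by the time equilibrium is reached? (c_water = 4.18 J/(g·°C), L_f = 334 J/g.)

m_melted ≈ 197 g

Cooling the water to 0 °C releases 635·4.18·24.8 = 65827 J.
Fully melting the ice requires m_ice L_f = 308·334 = 102872 J.
That's not enough to melt it all — equilibrium is at 0 °C with ice remaining.
m_melt = 65827 / L_f = 197.1 g.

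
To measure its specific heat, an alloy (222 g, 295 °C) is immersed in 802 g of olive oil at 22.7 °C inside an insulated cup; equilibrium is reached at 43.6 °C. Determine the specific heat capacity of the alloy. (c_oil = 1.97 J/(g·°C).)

Heat lost by the alloy = heat gained by the oil:
222×c×(295 − 43.6) = 802×1.97×(43.6 − 22.7)
55811 c = 33021  ⇒  c ≈ 0.5917 J/(g·°C)

c ≈ 0.592 J/(g·°C)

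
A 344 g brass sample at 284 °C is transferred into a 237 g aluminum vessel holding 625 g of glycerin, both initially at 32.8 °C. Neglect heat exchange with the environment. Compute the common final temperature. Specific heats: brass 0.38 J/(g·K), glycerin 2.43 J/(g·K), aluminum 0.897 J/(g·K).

Net heat exchanged in the isolated system is zero:
344×0.38×(T − 284) + 625×2.43×(T − 32.8) + 237×0.897×(T − 32.8) = 0
130.72(T − 284) + 1518.8(T − 32.8) + 212.59(T − 32.8) = 0
1862.1 T = 93912
T ≈ 50.43 °C

T_f ≈ 50.4 °C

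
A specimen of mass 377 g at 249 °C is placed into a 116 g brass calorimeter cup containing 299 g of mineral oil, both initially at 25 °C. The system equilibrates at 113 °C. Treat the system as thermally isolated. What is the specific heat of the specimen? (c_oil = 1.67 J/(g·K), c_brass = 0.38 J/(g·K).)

c ≈ 0.933 J/(g·K)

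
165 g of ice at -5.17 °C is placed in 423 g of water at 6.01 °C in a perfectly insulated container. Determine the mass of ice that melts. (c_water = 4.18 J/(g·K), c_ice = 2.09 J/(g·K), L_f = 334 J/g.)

m_melted ≈ 26.5 g

Water can give up m c ΔT = 423×4.18×6.01 = 10627 J before reaching 0 °C.
Warming the ice to 0 °C takes 165×2.09×5.17 = 1782.9 J, leaving 8843.6 J for melting.
Melting all 165 g of ice would need 165×334 = 55110 J.
8843.6 J < 55110 J, so only part of the ice melts and the system sits at 0 °C.
Mass melted = 8843.6/334 ≈ 26.48 g.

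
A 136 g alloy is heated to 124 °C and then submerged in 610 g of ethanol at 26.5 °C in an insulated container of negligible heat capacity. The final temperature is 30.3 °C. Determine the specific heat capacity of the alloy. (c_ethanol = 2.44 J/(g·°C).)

m_s c (T_s − T_f) = m_ethanol c_ethanol (T_f − T_0):
136·c·(124 − 30.3) = 610·2.44·(30.3 − 26.5)
12743 c = 5655.9  ⇒  c ≈ 0.4438 J/(g·°C)

c ≈ 0.444 J/(g·°C)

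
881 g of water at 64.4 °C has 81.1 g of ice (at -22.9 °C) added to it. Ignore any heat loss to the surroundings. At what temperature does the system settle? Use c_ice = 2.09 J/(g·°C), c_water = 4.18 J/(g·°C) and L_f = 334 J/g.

T_f ≈ 51.3 °C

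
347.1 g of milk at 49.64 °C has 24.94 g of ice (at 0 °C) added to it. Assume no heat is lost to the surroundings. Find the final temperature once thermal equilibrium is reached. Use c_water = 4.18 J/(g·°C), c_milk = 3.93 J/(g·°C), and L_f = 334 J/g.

T_f ≈ 40.4 °C

Setting the total heat transfer to zero:
latent heat to melt: 24.94×334 = 8330
  meltwater 0→T: 24.94×4.18×T = 104.25 T
  milk cools: 347.1×3.93×(T − 49.64) = 1364.1(T − 49.64)
1468.4 T = 67714 − 8330 = 59384
T ≈ 40.44 °C — above 0 °C, consistent with complete melting.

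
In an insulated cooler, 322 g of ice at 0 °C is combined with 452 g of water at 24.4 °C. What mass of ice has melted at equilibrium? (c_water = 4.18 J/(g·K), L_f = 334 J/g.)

Cooling the water to 0 °C releases 452×4.18×24.4 = 46100 J.
Melting all 322 g of ice would need 322×334 = 107548 J.
Since 46100 < 107548 J, not all the ice melts; equilibrium is at 0 °C.
Mass melted = 46100/334 ≈ 138 g.

m_melted ≈ 138 g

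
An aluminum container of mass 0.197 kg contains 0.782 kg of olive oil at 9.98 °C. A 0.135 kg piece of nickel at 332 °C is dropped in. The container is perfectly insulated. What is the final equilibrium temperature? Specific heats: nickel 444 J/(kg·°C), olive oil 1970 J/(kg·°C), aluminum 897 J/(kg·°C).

T_f ≈ 20.8 °C

T_f = Σ m_i c_i T_i / Σ m_i c_i:
T_f = (59.94×332 + 1540.5×9.98 + 176.71×9.98) / (59.94 + 1540.5 + 176.71)
    = 37038 / 1777.2 ≈ 20.84 °C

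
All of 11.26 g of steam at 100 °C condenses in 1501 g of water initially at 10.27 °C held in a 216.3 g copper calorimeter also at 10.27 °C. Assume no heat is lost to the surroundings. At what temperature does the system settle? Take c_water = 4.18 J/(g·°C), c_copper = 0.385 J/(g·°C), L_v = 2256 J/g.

T_f ≈ 14.9 °C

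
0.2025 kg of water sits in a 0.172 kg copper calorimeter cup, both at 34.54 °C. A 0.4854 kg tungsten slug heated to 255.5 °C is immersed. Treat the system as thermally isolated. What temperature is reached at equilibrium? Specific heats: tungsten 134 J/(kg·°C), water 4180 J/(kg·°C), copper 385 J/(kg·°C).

Energy conservation, ΣQ = 0:
0.4854*134*(T − 255.5) + 0.2025*4180*(T − 34.54) + 0.172*385*(T − 34.54) = 0
65.04(T − 255.5) + 846.45(T − 34.54) + 66.22(T − 34.54) = 0
(65.04 + 846.45 + 66.22) T = 65.04*255.5 + 846.45*34.54 + 66.22*34.54
T = 48142 / 977.71 = 49.2 °C

T_f ≈ 49.2 °C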